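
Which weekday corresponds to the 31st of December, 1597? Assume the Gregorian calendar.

Doomsday rule: the anchor day for the 1500s is Wednesday. For year 97: 97÷12 = 8 r 1, and 1÷4 = 0, so 8+1+0 = 9.
Wednesday + 9 ≡ Friday — that's 1597's doomsday.
In December the doomsday date is Dec 12.
Dec 31 is 19 days after Dec 12; 19 mod 7 = 5, so Friday + 5 = Wednesday.

Wednesday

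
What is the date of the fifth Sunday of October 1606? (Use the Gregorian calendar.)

October 29, 1606

October 1, 1606 is a Sunday.
The first Sunday is therefore October 1 (same day).
The fifth Sunday is 1 + 4×7 = October 29.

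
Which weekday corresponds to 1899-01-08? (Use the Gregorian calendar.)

Sunday

January 1, 1899 is a Sunday.
Jan 1, 1899 → Jan 8, 1899: 7 days.
Total: 7 days.
7 mod 7 = 0, so Sunday + 0 = Sunday.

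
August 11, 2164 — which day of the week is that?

January 1, 2164 is a Sunday.
Jan 1, 2164 → Feb 1, 2164: 31 days (January has 31).
Feb 1, 2164 → Mar 1, 2164: 29 days (February has 29).
Mar 1, 2164 → Apr 1, 2164: 31 days (March has 31).
Apr 1, 2164 → May 1, 2164: 30 days (April has 30).
May 1, 2164 → Jun 1, 2164: 31 days (May has 31).
Jun 1, 2164 → Jul 1, 2164: 30 days (June has 30).
Jul 1, 2164 → Aug 1, 2164: 31 days (July has 31).
Aug 1, 2164 → Aug 11, 2164: 10 days.
Total: 223 days.
223 mod 7 = 6, so Sunday + 6 = Saturday.

Saturday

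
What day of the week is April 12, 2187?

Thursday

Doomsday rule: the anchor day for the 2100s is Sunday. For year 87: 87÷12 = 7 r 3, and 3÷4 = 0, so 7+3+0 = 10.
Sunday + 10 ≡ Wednesday — that's 2187's doomsday.
In April the doomsday date is Apr 4.
Apr 12 is 8 days after Apr 4; 8 mod 7 = 1, so Wednesday + 1 = Thursday.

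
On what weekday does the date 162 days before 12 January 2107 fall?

Jan 12, 2107 is a Wednesday.
162 mod 7 = 1, so 162 days before a Wednesday is Wednesday − 1 = Tuesday.

Tuesday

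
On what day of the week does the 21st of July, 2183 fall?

Monday

Doomsday rule: the anchor day for the 2100s is Sunday. For year 83: 83÷12 = 6 r 11, and 11÷4 = 2, so 6+11+2 = 19.
Sunday + 19 ≡ Friday — that's 2183's doomsday.
In July the doomsday date is Jul 11.
Jul 21 is 10 days after Jul 11; 10 mod 7 = 3, so Friday + 3 = Monday.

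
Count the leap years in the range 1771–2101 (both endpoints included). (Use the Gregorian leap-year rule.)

80

Multiples of 4 in [1771,2101]: 83.
Of those, multiples of 100: 4 (not leap unless ÷400).
Multiples of 400: 1.
Leap years = 83 − 4 + 1 = 80.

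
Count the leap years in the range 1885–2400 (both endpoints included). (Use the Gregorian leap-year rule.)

Multiples of 4 in [1885,2400]: 129.
Of those, multiples of 100: 6 (not leap unless ÷400).
Multiples of 400: 2.
Leap years = 129 − 6 + 2 = 125.

125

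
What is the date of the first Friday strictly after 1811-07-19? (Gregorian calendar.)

July 26, 1811

Jul 19, 1811 is a Friday.
From Friday to the next Friday is 7 days.
Jul 19, 1811 + 7 = Jul 26, 1811.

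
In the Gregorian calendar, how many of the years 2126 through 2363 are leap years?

57

Multiples of 4 in [2126,2363]: 59.
Of those, multiples of 100: 2 (not leap unless ÷400).
Multiples of 400: 0.
Leap years = 59 − 2 + 0 = 57.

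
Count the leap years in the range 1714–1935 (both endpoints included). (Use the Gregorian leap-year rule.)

53

Multiples of 4 in [1714,1935]: 55.
Of those, multiples of 100: 2 (not leap unless ÷400).
Multiples of 400: 0.
Leap years = 55 − 2 + 0 = 53.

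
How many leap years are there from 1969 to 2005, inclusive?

9

Multiples of 4 in [1969,2005]: 9.
Of those, multiples of 100: 1 (not leap unless ÷400).
Multiples of 400: 1.
Leap years = 9 − 1 + 1 = 9.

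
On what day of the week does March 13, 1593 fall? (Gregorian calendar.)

Doomsday rule: the anchor day for the 1500s is Wednesday. For year 93: 93÷12 = 7 r 9, and 9÷4 = 2, so 7+9+2 = 18.
Wednesday + 18 ≡ Sunday — that's 1593's doomsday.
In March the doomsday date is Mar 14.
Mar 13 is 1 day before Mar 14; 1 mod 7 = 1, so Sunday − 1 = Saturday.

Saturday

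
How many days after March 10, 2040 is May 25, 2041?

441

Mar 10, 2040 → Mar 10, 2041: 365 days.
Mar 10, 2041 → Apr 10, 2041: 31 days (March has 31).
Apr 10, 2041 → May 10, 2041: 30 days (April has 30).
May 10, 2041 → May 25, 2041: 15 days.
Total: 441 days.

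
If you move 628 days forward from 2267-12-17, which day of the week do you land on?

Dec 17, 2267 is a Tuesday.
628 mod 7 = 5, so 628 days after a Tuesday is Tuesday + 5 = Sunday.

Sunday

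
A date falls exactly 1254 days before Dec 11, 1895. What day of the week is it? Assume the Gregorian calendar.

Dec 11, 1895 is a Wednesday.
1254 mod 7 = 1, so 1254 days before a Wednesday is Wednesday − 1 = Tuesday.

Tuesday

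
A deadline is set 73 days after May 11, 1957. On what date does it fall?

May has 31 days: +21 → Jun 1, 1957 (52 left).
Jun has 30 days: +30 → Jul 1, 1957 (22 left).
+22 → Jul 23, 1957.

July 23, 1957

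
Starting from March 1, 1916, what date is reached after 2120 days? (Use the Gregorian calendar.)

December 20, 1921

+365 (one year) → Mar 1, 1917 (1755 left).
+365 (one year) → Mar 1, 1918 (1390 left).
+365 (one year) → Mar 1, 1919 (1025 left).
+366 (one year; includes Feb 29, 1920) → Mar 1, 1920 (659 left).
+365 (one year) → Mar 1, 1921 (294 left).
Mar has 31 days: +31 → Apr 1, 1921 (263 left).
Apr has 30 days: +30 → May 1, 1921 (233 left).
May has 31 days: +31 → Jun 1, 1921 (202 left).
Jun has 30 days: +30 → Jul 1, 1921 (172 left).
Jul has 31 days: +31 → Aug 1, 1921 (141 left).
Aug has 31 days: +31 → Sep 1, 1921 (110 left).
Sep has 30 days: +30 → Oct 1, 1921 (80 left).
Oct has 31 days: +31 → Nov 1, 1921 (49 left).
Nov has 30 days: +30 → Dec 1, 1921 (19 left).
+19 → Dec 20, 1921.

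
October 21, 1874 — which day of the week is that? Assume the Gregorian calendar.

Doomsday rule: the anchor day for the 1800s is Friday. For year 74: 74÷12 = 6 r 2, and 2÷4 = 0, so 6+2+0 = 8.
Friday + 8 ≡ Saturday — that's 1874's doomsday.
In October the doomsday date is Oct 10.
Oct 21 is 11 days after Oct 10; 11 mod 7 = 4, so Saturday + 4 = Wednesday.

Wednesday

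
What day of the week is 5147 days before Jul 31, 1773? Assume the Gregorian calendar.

First find the weekday of Jul 31, 1773. Doomsday rule: the anchor day for the 1700s is Sunday. For year 73: 73÷12 = 6 r 1, and 1÷4 = 0, so 6+1+0 = 7.
Sunday + 7 ≡ Sunday — that's 1773's doomsday.
In July the doomsday date is Jul 11.
Jul 31 is 20 days after Jul 11; 20 mod 7 = 6, so Sunday + 6 = Saturday.
5147 mod 7 = 2, so 5147 days before a Saturday is Saturday − 2 = Thursday.

Thursday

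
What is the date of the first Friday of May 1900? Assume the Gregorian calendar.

May 4, 1900

May 1, 1900 is a Tuesday.
The first Friday is therefore May 4 (3 days later).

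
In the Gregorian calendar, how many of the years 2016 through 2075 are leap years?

15

Multiples of 4 in [2016,2075]: 15.
Of those, multiples of 100: 0 (not leap unless ÷400).
Multiples of 400: 0.
Leap years = 15 − 0 + 0 = 15.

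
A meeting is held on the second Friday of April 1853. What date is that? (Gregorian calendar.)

April 8, 1853

April 1, 1853 is a Friday.
The first Friday is therefore April 1 (same day).
The second Friday is 1 + 1×7 = April 8.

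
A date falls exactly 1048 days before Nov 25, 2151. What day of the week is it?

Nov 25, 2151 is a Thursday.
1048 mod 7 = 5, so 1048 days before a Thursday is Thursday − 5 = Saturday.

Saturday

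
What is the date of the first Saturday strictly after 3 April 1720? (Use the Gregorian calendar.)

Apr 3, 1720 is a Wednesday.
From Wednesday to the next Saturday is 3 days.
Apr 3, 1720 + 3 = Apr 6, 1720.

April 6, 1720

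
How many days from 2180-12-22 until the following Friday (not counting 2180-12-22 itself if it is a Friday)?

Dec 22, 2180 is a Friday.
From Friday to the next Friday is 7 days.

7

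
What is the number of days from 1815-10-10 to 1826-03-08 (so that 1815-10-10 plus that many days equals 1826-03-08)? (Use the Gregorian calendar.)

3802

Oct 10, 1815 → Oct 10, 1816: 366 days (Feb 29, 1816 is in that span).
Oct 10, 1816 → Oct 10, 1817: 365 days.
Oct 10, 1817 → Oct 10, 1818: 365 days.
Oct 10, 1818 → Oct 10, 1819: 365 days.
Oct 10, 1819 → Oct 10, 1820: 366 days (Feb 29, 1820 is in that span).
Oct 10, 1820 → Oct 10, 1821: 365 days.
Oct 10, 1821 → Oct 10, 1822: 365 days.
Oct 10, 1822 → Oct 10, 1823: 365 days.
Oct 10, 1823 → Oct 10, 1824: 366 days (Feb 29, 1824 is in that span).
Oct 10, 1824 → Oct 10, 1825: 365 days.
Oct 10, 1825 → Nov 10, 1825: 31 days (October has 31).
Nov 10, 1825 → Dec 10, 1825: 30 days (November has 30).
Dec 10, 1825 → Jan 10, 1826: 31 days (December has 31).
Jan 10, 1826 → Feb 10, 1826: 31 days (January has 31).
Feb 10, 1826 → Mar 8, 1826: 26 days.
Total: 3802 days.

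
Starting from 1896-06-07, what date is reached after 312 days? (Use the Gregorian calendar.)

April 15, 1897

Jun has 30 days: +24 → Jul 1, 1896 (288 left).
Jul has 31 days: +31 → Aug 1, 1896 (257 left).
Aug has 31 days: +31 → Sep 1, 1896 (226 left).
Sep has 30 days: +30 → Oct 1, 1896 (196 left).
Oct has 31 days: +31 → Nov 1, 1896 (165 left).
Nov has 30 days: +30 → Dec 1, 1896 (135 left).
Dec has 31 days: +31 → Jan 1, 1897 (104 left).
Jan has 31 days: +31 → Feb 1, 1897 (73 left).
Feb has 28 days: +28 → Mar 1, 1897 (45 left).
Mar has 31 days: +31 → Apr 1, 1897 (14 left).
+14 → Apr 15, 1897.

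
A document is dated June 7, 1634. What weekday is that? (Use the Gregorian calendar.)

Doomsday rule: the anchor day for the 1600s is Tuesday. For year 34: 34÷12 = 2 r 10, and 10÷4 = 2, so 2+10+2 = 14.
Tuesday + 14 ≡ Tuesday — that's 1634's doomsday.
In June the doomsday date is Jun 6.
Jun 7 is 1 day after Jun 6; 1 mod 7 = 1, so Tuesday + 1 = Wednesday.

Wednesday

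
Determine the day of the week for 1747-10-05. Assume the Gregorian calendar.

Doomsday rule: the anchor day for the 1700s is Sunday. For year 47: 47÷12 = 3 r 11, and 11÷4 = 2, so 3+11+2 = 16.
Sunday + 16 ≡ Tuesday — that's 1747's doomsday.
In October the doomsday date is Oct 10.
Oct 5 is 5 days before Oct 10; 5 mod 7 = 5, so Tuesday − 5 = Thursday.

Thursday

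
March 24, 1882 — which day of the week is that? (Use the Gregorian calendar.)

January 1, 1882 is a Sunday.
Jan 1, 1882 → Feb 1, 1882: 31 days (January has 31).
Feb 1, 1882 → Mar 1, 1882: 28 days (February has 28).
Mar 1, 1882 → Mar 24, 1882: 23 days.
Total: 82 days.
82 mod 7 = 5, so Sunday + 5 = Friday.

Friday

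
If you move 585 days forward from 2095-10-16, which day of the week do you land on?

Thursday

Oct 16, 2095 is a Sunday.
585 mod 7 = 4, so 585 days after a Sunday is Sunday + 4 = Thursday.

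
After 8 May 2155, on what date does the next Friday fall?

May 8, 2155 is a Thursday.
From Thursday to the next Friday is 1 day.
May 8, 2155 + 1 = May 9, 2155.

May 9, 2155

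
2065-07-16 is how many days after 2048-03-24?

Mar 24, 2048 → Mar 24, 2049: 365 days.
Mar 24, 2049 → Mar 24, 2050: 365 days.
Mar 24, 2050 → Mar 24, 2051: 365 days.
Mar 24, 2051 → Mar 24, 2052: 366 days (Feb 29, 2052 is in that span).
Mar 24, 2052 → Mar 24, 2053: 365 days.
Mar 24, 2053 → Mar 24, 2054: 365 days.
Mar 24, 2054 → Mar 24, 2055: 365 days.
Mar 24, 2055 → Mar 24, 2056: 366 days (Feb 29, 2056 is in that span).
Mar 24, 2056 → Mar 24, 2057: 365 days.
Mar 24, 2057 → Mar 24, 2058: 365 days.
Mar 24, 2058 → Mar 24, 2059: 365 days.
Mar 24, 2059 → Mar 24, 2060: 366 days (Feb 29, 2060 is in that span).
Mar 24, 2060 → Mar 24, 2061: 365 days.
Mar 24, 2061 → Mar 24, 2062: 365 days.
Mar 24, 2062 → Mar 24, 2063: 365 days.
Mar 24, 2063 → Mar 24, 2064: 366 days (Feb 29, 2064 is in that span).
Mar 24, 2064 → Mar 24, 2065: 365 days.
Mar 24, 2065 → Apr 24, 2065: 31 days (March has 31).
Apr 24, 2065 → May 24, 2065: 30 days (April has 30).
May 24, 2065 → Jun 24, 2065: 31 days (May has 31).
Jun 24, 2065 → Jul 16, 2065: 22 days.
Total: 6323 days.

6323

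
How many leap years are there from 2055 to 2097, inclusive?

11

Multiples of 4 in [2055,2097]: 11.
Of those, multiples of 100: 0 (not leap unless ÷400).
Multiples of 400: 0.
Leap years = 11 − 0 + 0 = 11.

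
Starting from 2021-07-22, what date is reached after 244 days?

Jul has 31 days: +10 → Aug 1, 2021 (234 left).
Aug has 31 days: +31 → Sep 1, 2021 (203 left).
Sep has 30 days: +30 → Oct 1, 2021 (173 left).
Oct has 31 days: +31 → Nov 1, 2021 (142 left).
Nov has 30 days: +30 → Dec 1, 2021 (112 left).
Dec has 31 days: +31 → Jan 1, 2022 (81 left).
Jan has 31 days: +31 → Feb 1, 2022 (50 left).
Feb has 28 days: +28 → Mar 1, 2022 (22 left).
+22 → Mar 23, 2022.

March 23, 2022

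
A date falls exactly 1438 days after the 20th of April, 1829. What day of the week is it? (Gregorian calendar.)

Thursday

Apr 20, 1829 is a Monday.
1438 mod 7 = 3, so 1438 days after a Monday is Monday + 3 = Thursday.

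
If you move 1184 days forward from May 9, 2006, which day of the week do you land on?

First find the weekday of May 9, 2006. Doomsday rule: the anchor day for the 2000s is Tuesday. For year 06: 6÷12 = 0 r 6, and 6÷4 = 1, so 0+6+1 = 7.
Tuesday + 7 ≡ Tuesday — that's 2006's doomsday.
In May the doomsday date is May 9.
May 9 is the doomsday itself: Tuesday.
1184 mod 7 = 1, so 1184 days after a Tuesday is Tuesday + 1 = Wednesday.

Wednesday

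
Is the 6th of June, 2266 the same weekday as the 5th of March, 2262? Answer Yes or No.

From Mar 5, 2262 to Jun 6, 2266 is 1554 days.
1554 mod 7 = 0, so they are the same weekday.
(Mar 5, 2262 is a Wednesday; Jun 6, 2266 is a Wednesday.)

Yes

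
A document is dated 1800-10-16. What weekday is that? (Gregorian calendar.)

Thursday

Doomsday rule: the anchor day for the 1800s is Friday. For year 00: 0÷12 = 0 r 0, and 0÷4 = 0, so 0+0+0 = 0.
Friday + 0 ≡ Friday — that's 1800's doomsday.
In October the doomsday date is Oct 10.
Oct 16 is 6 days after Oct 10; 6 mod 7 = 6, so Friday + 6 = Thursday.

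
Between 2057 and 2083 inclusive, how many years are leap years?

6

Multiples of 4 in [2057,2083]: 6.
Of those, multiples of 100: 0 (not leap unless ÷400).
Multiples of 400: 0.
Leap years = 6 − 0 + 0 = 6.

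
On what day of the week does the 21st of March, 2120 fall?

Doomsday rule: the anchor day for the 2100s is Sunday. For year 20: 20÷12 = 1 r 8, and 8÷4 = 2, so 1+8+2 = 11.
Sunday + 11 ≡ Thursday — that's 2120's doomsday.
In March the doomsday date is Mar 14.
Mar 21 is 7 days after Mar 14; 7 mod 7 = 0, so Thursday + 0 = Thursday.

Thursday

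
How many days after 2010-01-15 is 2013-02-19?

Jan 15, 2010 → Jan 15, 2011: 365 days.
Jan 15, 2011 → Jan 15, 2012: 365 days.
Jan 15, 2012 → Jan 15, 2013: 366 days (Feb 29, 2012 is in that span).
Jan 15, 2013 → Feb 15, 2013: 31 days (January has 31).
Feb 15, 2013 → Feb 19, 2013: 4 days.
Total: 1131 days.

1131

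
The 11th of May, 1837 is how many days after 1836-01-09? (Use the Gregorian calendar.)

488

Jan 9, 1836 → Jan 9, 1837: 366 days (Feb 29, 1836 is in that span).
Jan 9, 1837 → Feb 9, 1837: 31 days (January has 31).
Feb 9, 1837 → Mar 9, 1837: 28 days (February has 28).
Mar 9, 1837 → Apr 9, 1837: 31 days (March has 31).
Apr 9, 1837 → May 9, 1837: 30 days (April has 30).
May 9, 1837 → May 11, 1837: 2 days.
Total: 488 days.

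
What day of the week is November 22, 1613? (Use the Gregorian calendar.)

Friday

Doomsday rule: the anchor day for the 1600s is Tuesday. For year 13: 13÷12 = 1 r 1, and 1÷4 = 0, so 1+1+0 = 2.
Tuesday + 2 ≡ Thursday — that's 1613's doomsday.
In November the doomsday date is Nov 7.
Nov 22 is 15 days after Nov 7; 15 mod 7 = 1, so Thursday + 1 = Friday.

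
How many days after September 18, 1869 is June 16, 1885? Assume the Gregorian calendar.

Sep 18, 1869 → Sep 18, 1870: 365 days.
Sep 18, 1870 → Sep 18, 1871: 365 days.
Sep 18, 1871 → Sep 18, 1872: 366 days (Feb 29, 1872 is in that span).
Sep 18, 1872 → Sep 18, 1873: 365 days.
Sep 18, 1873 → Sep 18, 1874: 365 days.
Sep 18, 1874 → Sep 18, 1875: 365 days.
Sep 18, 1875 → Sep 18, 1876: 366 days (Feb 29, 1876 is in that span).
Sep 18, 1876 → Sep 18, 1877: 365 days.
Sep 18, 1877 → Sep 18, 1878: 365 days.
Sep 18, 1878 → Sep 18, 1879: 365 days.
Sep 18, 1879 → Sep 18, 1880: 366 days (Feb 29, 1880 is in that span).
Sep 18, 1880 → Sep 18, 1881: 365 days.
Sep 18, 1881 → Sep 18, 1882: 365 days.
Sep 18, 1882 → Sep 18, 1883: 365 days.
Sep 18, 1883 → Sep 18, 1884: 366 days (Feb 29, 1884 is in that span).
Sep 18, 1884 → Oct 18, 1884: 30 days (September has 30).
Oct 18, 1884 → Nov 18, 1884: 31 days (October has 31).
Nov 18, 1884 → Dec 18, 1884: 30 days (November has 30).
Dec 18, 1884 → Jan 18, 1885: 31 days (December has 31).
Jan 18, 1885 → Feb 18, 1885: 31 days (January has 31).
Feb 18, 1885 → Mar 18, 1885: 28 days (February has 28).
Mar 18, 1885 → Apr 18, 1885: 31 days (March has 31).
Apr 18, 1885 → May 18, 1885: 30 days (April has 30).
May 18, 1885 → Jun 16, 1885: 29 days.
Total: 5750 days.

5750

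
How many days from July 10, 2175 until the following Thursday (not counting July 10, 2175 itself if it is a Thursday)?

3

Jul 10, 2175 is a Monday.
From Monday to the next Thursday is 3 days.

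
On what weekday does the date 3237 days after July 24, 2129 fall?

Jul 24, 2129 is a Sunday.
3237 mod 7 = 3, so 3237 days after a Sunday is Sunday + 3 = Wednesday.

Wednesday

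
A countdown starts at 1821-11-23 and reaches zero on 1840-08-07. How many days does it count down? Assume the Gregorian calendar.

Nov 23, 1821 → Nov 23, 1822: 365 days.
Nov 23, 1822 → Nov 23, 1823: 365 days.
Nov 23, 1823 → Nov 23, 1824: 366 days (Feb 29, 1824 is in that span).
Nov 23, 1824 → Nov 23, 1825: 365 days.
Nov 23, 1825 → Nov 23, 1826: 365 days.
Nov 23, 1826 → Nov 23, 1827: 365 days.
Nov 23, 1827 → Nov 23, 1828: 366 days (Feb 29, 1828 is in that span).
Nov 23, 1828 → Nov 23, 1829: 365 days.
Nov 23, 1829 → Nov 23, 1830: 365 days.
Nov 23, 1830 → Nov 23, 1831: 365 days.
Nov 23, 1831 → Nov 23, 1832: 366 days (Feb 29, 1832 is in that span).
Nov 23, 1832 → Nov 23, 1833: 365 days.
Nov 23, 1833 → Nov 23, 1834: 365 days.
Nov 23, 1834 → Nov 23, 1835: 365 days.
Nov 23, 1835 → Nov 23, 1836: 366 days (Feb 29, 1836 is in that span).
Nov 23, 1836 → Nov 23, 1837: 365 days.
Nov 23, 1837 → Nov 23, 1838: 365 days.
Nov 23, 1838 → Nov 23, 1839: 365 days.
Nov 23, 1839 → Dec 23, 1839: 30 days (November has 30).
Dec 23, 1839 → Jan 23, 1840: 31 days (December has 31).
Jan 23, 1840 → Feb 23, 1840: 31 days (January has 31).
Feb 23, 1840 → Mar 23, 1840: 29 days (February has 29).
Mar 23, 1840 → Apr 23, 1840: 31 days (March has 31).
Apr 23, 1840 → May 23, 1840: 30 days (April has 30).
May 23, 1840 → Jun 23, 1840: 31 days (May has 31).
Jun 23, 1840 → Jul 23, 1840: 30 days (June has 30).
Jul 23, 1840 → Aug 7, 1840: 15 days.
Total: 6832 days.

6832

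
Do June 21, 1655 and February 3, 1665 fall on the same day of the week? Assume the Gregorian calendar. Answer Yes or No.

No

From Jun 21, 1655 to Feb 3, 1665 is 3515 days.
3515 mod 7 = 1, so they are different weekdays.
(Jun 21, 1655 is a Monday; Feb 3, 1665 is a Tuesday.)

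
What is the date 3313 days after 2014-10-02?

+365 (one year) → Oct 2, 2015 (2948 left).
+366 (one year; includes Feb 29, 2016) → Oct 2, 2016 (2582 left).
+365 (one year) → Oct 2, 2017 (2217 left).
+365 (one year) → Oct 2, 2018 (1852 left).
+365 (one year) → Oct 2, 2019 (1487 left).
+366 (one year; includes Feb 29, 2020) → Oct 2, 2020 (1121 left).
+365 (one year) → Oct 2, 2021 (756 left).
+365 (one year) → Oct 2, 2022 (391 left).
Oct has 31 days: +30 → Nov 1, 2022 (361 left).
Nov has 30 days: +30 → Dec 1, 2022 (331 left).
Dec has 31 days: +31 → Jan 1, 2023 (300 left).
Jan has 31 days: +31 → Feb 1, 2023 (269 left).
Feb has 28 days: +28 → Mar 1, 2023 (241 left).
Mar has 31 days: +31 → Apr 1, 2023 (210 left).
Apr has 30 days: +30 → May 1, 2023 (180 left).
May has 31 days: +31 → Jun 1, 2023 (149 left).
Jun has 30 days: +30 → Jul 1, 2023 (119 left).
Jul has 31 days: +31 → Aug 1, 2023 (88 left).
Aug has 31 days: +31 → Sep 1, 2023 (57 left).
Sep has 30 days: +30 → Oct 1, 2023 (27 left).
+27 → Oct 28, 2023.

October 28, 2023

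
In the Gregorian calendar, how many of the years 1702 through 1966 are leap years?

Multiples of 4 in [1702,1966]: 66.
Of those, multiples of 100: 2 (not leap unless ÷400).
Multiples of 400: 0.
Leap years = 66 − 2 + 0 = 64.

64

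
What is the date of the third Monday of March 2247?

March 1, 2247 is a Monday.
The first Monday is therefore March 1 (same day).
The third Monday is 1 + 2×7 = March 15.

March 15, 2247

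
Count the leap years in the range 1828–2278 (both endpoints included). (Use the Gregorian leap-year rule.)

Multiples of 4 in [1828,2278]: 113.
Of those, multiples of 100: 4 (not leap unless ÷400).
Multiples of 400: 1.
Leap years = 113 − 4 + 1 = 110.

110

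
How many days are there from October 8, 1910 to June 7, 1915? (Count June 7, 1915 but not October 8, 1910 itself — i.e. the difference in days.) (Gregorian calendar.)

1703

Oct 8, 1910 → Oct 8, 1911: 365 days.
Oct 8, 1911 → Oct 8, 1912: 366 days (Feb 29, 1912 is in that span).
Oct 8, 1912 → Oct 8, 1913: 365 days.
Oct 8, 1913 → Oct 8, 1914: 365 days.
Oct 8, 1914 → Nov 8, 1914: 31 days (October has 31).
Nov 8, 1914 → Dec 8, 1914: 30 days (November has 30).
Dec 8, 1914 → Jan 8, 1915: 31 days (December has 31).
Jan 8, 1915 → Feb 8, 1915: 31 days (January has 31).
Feb 8, 1915 → Mar 8, 1915: 28 days (February has 28).
Mar 8, 1915 → Apr 8, 1915: 31 days (March has 31).
Apr 8, 1915 → May 8, 1915: 30 days (April has 30).
May 8, 1915 → Jun 7, 1915: 30 days.
Total: 1703 days.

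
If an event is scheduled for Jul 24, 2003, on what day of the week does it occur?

Thursday

Doomsday rule: the anchor day for the 2000s is Tuesday. For year 03: 3÷12 = 0 r 3, and 3÷4 = 0, so 0+3+0 = 3.
Tuesday + 3 ≡ Friday — that's 2003's doomsday.
In July the doomsday date is Jul 11.
Jul 24 is 13 days after Jul 11; 13 mod 7 = 6, so Friday + 6 = Thursday.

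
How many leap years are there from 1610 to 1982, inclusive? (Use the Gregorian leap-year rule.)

90

Multiples of 4 in [1610,1982]: 93.
Of those, multiples of 100: 3 (not leap unless ÷400).
Multiples of 400: 0.
Leap years = 93 − 3 + 0 = 90.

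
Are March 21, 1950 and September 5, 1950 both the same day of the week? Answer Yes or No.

From Mar 21, 1950 to Sep 5, 1950 is 168 days.
168 mod 7 = 0, so they are the same weekday.
(Mar 21, 1950 is a Tuesday; Sep 5, 1950 is a Tuesday.)

Yes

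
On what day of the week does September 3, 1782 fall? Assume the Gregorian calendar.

Doomsday rule: the anchor day for the 1700s is Sunday. For year 82: 82÷12 = 6 r 10, and 10÷4 = 2, so 6+10+2 = 18.
Sunday + 18 ≡ Thursday — that's 1782's doomsday.
In September the doomsday date is Sep 5.
Sep 3 is 2 days before Sep 5; 2 mod 7 = 2, so Thursday − 2 = Tuesday.

Tuesday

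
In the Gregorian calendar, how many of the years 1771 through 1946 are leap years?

42

Multiples of 4 in [1771,1946]: 44.
Of those, multiples of 100: 2 (not leap unless ÷400).
Multiples of 400: 0.
Leap years = 44 − 2 + 0 = 42.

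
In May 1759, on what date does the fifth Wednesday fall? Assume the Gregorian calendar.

May 30, 1759

May 1, 1759 is a Tuesday.
The first Wednesday is therefore May 2 (1 days later).
The fifth Wednesday is 2 + 4×7 = May 30.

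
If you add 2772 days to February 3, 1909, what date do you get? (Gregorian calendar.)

+365 (one year) → Feb 3, 1910 (2407 left).
+365 (one year) → Feb 3, 1911 (2042 left).
+365 (one year) → Feb 3, 1912 (1677 left).
+366 (one year; includes Feb 29, 1912) → Feb 3, 1913 (1311 left).
+365 (one year) → Feb 3, 1914 (946 left).
+365 (one year) → Feb 3, 1915 (581 left).
+365 (one year) → Feb 3, 1916 (216 left).
Feb has 29 days: +27 → Mar 1, 1916 (189 left).
Mar has 31 days: +31 → Apr 1, 1916 (158 left).
Apr has 30 days: +30 → May 1, 1916 (128 left).
May has 31 days: +31 → Jun 1, 1916 (97 left).
Jun has 30 days: +30 → Jul 1, 1916 (67 left).
Jul has 31 days: +31 → Aug 1, 1916 (36 left).
Aug has 31 days: +31 → Sep 1, 1916 (5 left).
+5 → Sep 6, 1916.

September 6, 1916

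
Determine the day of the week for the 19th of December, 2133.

Saturday

Doomsday rule: the anchor day for the 2100s is Sunday. For year 33: 33÷12 = 2 r 9, and 9÷4 = 2, so 2+9+2 = 13.
Sunday + 13 ≡ Saturday — that's 2133's doomsday.
In December the doomsday date is Dec 12.
Dec 19 is 7 days after Dec 12; 7 mod 7 = 0, so Saturday + 0 = Saturday.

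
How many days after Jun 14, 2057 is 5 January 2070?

4588

Jun 14, 2057 → Jun 14, 2058: 365 days.
Jun 14, 2058 → Jun 14, 2059: 365 days.
Jun 14, 2059 → Jun 14, 2060: 366 days (Feb 29, 2060 is in that span).
Jun 14, 2060 → Jun 14, 2061: 365 days.
Jun 14, 2061 → Jun 14, 2062: 365 days.
Jun 14, 2062 → Jun 14, 2063: 365 days.
Jun 14, 2063 → Jun 14, 2064: 366 days (Feb 29, 2064 is in that span).
Jun 14, 2064 → Jun 14, 2065: 365 days.
Jun 14, 2065 → Jun 14, 2066: 365 days.
Jun 14, 2066 → Jun 14, 2067: 365 days.
Jun 14, 2067 → Jun 14, 2068: 366 days (Feb 29, 2068 is in that span).
Jun 14, 2068 → Jun 14, 2069: 365 days.
Jun 14, 2069 → Jul 14, 2069: 30 days (June has 30).
Jul 14, 2069 → Aug 14, 2069: 31 days (July has 31).
Aug 14, 2069 → Sep 14, 2069: 31 days (August has 31).
Sep 14, 2069 → Oct 14, 2069: 30 days (September has 30).
Oct 14, 2069 → Nov 14, 2069: 31 days (October has 31).
Nov 14, 2069 → Dec 14, 2069: 30 days (November has 30).
Dec 14, 2069 → Jan 5, 2070: 22 days.
Total: 4588 days.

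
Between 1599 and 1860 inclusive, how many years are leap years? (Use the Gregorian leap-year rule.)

64

Multiples of 4 in [1599,1860]: 66.
Of those, multiples of 100: 3 (not leap unless ÷400).
Multiples of 400: 1.
Leap years = 66 − 3 + 1 = 64.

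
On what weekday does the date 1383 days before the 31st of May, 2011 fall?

First find the weekday of May 31, 2011. Doomsday rule: the anchor day for the 2000s is Tuesday. For year 11: 11÷12 = 0 r 11, and 11÷4 = 2, so 0+11+2 = 13.
Tuesday + 13 ≡ Monday — that's 2011's doomsday.
In May the doomsday date is May 9.
May 31 is 22 days after May 9; 22 mod 7 = 1, so Monday + 1 = Tuesday.
1383 mod 7 = 4, so 1383 days before a Tuesday is Tuesday − 4 = Friday.

Friday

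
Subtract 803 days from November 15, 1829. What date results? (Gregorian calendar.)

September 4, 1827

−365 (one year) → Nov 15, 1828 (438 left).
−366 (one year; includes Feb 29, 1828) → Nov 15, 1827 (72 left).
−15 → Oct 31, 1827 (end of Oct, 31 days; 57 left).
−31 → Sep 30, 1827 (end of Sep, 30 days; 26 left).
−26 → Sep 4, 1827.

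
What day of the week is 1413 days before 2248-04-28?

Saturday

First find the weekday of Apr 28, 2248. Doomsday rule: the anchor day for the 2200s is Friday. For year 48: 48÷12 = 4 r 0, and 0÷4 = 0, so 4+0+0 = 4.
Friday + 4 ≡ Tuesday — that's 2248's doomsday.
In April the doomsday date is Apr 4.
Apr 28 is 24 days after Apr 4; 24 mod 7 = 3, so Tuesday + 3 = Friday.
1413 mod 7 = 6, so 1413 days before a Friday is Friday − 6 = Saturday.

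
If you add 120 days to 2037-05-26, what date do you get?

May has 31 days: +6 → Jun 1, 2037 (114 left).
Jun has 30 days: +30 → Jul 1, 2037 (84 left).
Jul has 31 days: +31 → Aug 1, 2037 (53 left).
Aug has 31 days: +31 → Sep 1, 2037 (22 left).
+22 → Sep 23, 2037.

September 23, 2037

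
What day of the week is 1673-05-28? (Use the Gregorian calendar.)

Doomsday rule: the anchor day for the 1600s is Tuesday. For year 73: 73÷12 = 6 r 1, and 1÷4 = 0, so 6+1+0 = 7.
Tuesday + 7 ≡ Tuesday — that's 1673's doomsday.
In May the doomsday date is May 9.
May 28 is 19 days after May 9; 19 mod 7 = 5, so Tuesday + 5 = Sunday.

Sunday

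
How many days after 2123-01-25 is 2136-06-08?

4883

Jan 25, 2123 → Jan 25, 2124: 365 days.
Jan 25, 2124 → Jan 25, 2125: 366 days (Feb 29, 2124 is in that span).
Jan 25, 2125 → Jan 25, 2126: 365 days.
Jan 25, 2126 → Jan 25, 2127: 365 days.
Jan 25, 2127 → Jan 25, 2128: 365 days.
Jan 25, 2128 → Jan 25, 2129: 366 days (Feb 29, 2128 is in that span).
Jan 25, 2129 → Jan 25, 2130: 365 days.
Jan 25, 2130 → Jan 25, 2131: 365 days.
Jan 25, 2131 → Jan 25, 2132: 365 days.
Jan 25, 2132 → Jan 25, 2133: 366 days (Feb 29, 2132 is in that span).
Jan 25, 2133 → Jan 25, 2134: 365 days.
Jan 25, 2134 → Jan 25, 2135: 365 days.
Jan 25, 2135 → Jan 25, 2136: 365 days.
Jan 25, 2136 → Feb 25, 2136: 31 days (January has 31).
Feb 25, 2136 → Mar 25, 2136: 29 days (February has 29).
Mar 25, 2136 → Apr 25, 2136: 31 days (March has 31).
Apr 25, 2136 → May 25, 2136: 30 days (April has 30).
May 25, 2136 → Jun 8, 2136: 14 days.
Total: 4883 days.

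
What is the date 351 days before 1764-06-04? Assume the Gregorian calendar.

−4 → May 31, 1764 (end of May, 31 days; 347 left).
−31 → Apr 30, 1764 (end of Apr, 30 days; 316 left).
−30 → Mar 31, 1764 (end of Mar, 31 days; 286 left).
−31 → Feb 29, 1764 (end of Feb, 29 days; 255 left).
−29 → Jan 31, 1764 (end of Jan, 31 days; 226 left).
−31 → Dec 31, 1763 (end of Dec, 31 days; 195 left).
−31 → Nov 30, 1763 (end of Nov, 30 days; 164 left).
−30 → Oct 31, 1763 (end of Oct, 31 days; 134 left).
−31 → Sep 30, 1763 (end of Sep, 30 days; 103 left).
−30 → Aug 31, 1763 (end of Aug, 31 days; 73 left).
−31 → Jul 31, 1763 (end of Jul, 31 days; 42 left).
−31 → Jun 30, 1763 (end of Jun, 30 days; 11 left).
−11 → Jun 19, 1763.

June 19, 1763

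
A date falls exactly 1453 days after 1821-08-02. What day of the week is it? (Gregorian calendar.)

Monday

First find the weekday of Aug 2, 1821. Doomsday rule: the anchor day for the 1800s is Friday. For year 21: 21÷12 = 1 r 9, and 9÷4 = 2, so 1+9+2 = 12.
Friday + 12 ≡ Wednesday — that's 1821's doomsday.
In August the doomsday date is Aug 8.
Aug 2 is 6 days before Aug 8; 6 mod 7 = 6, so Wednesday − 6 = Thursday.
1453 mod 7 = 4, so 1453 days after a Thursday is Thursday + 4 = Monday.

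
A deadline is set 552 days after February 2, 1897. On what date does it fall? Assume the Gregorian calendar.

August 8, 1898

+365 (one year) → Feb 2, 1898 (187 left).
Feb has 28 days: +27 → Mar 1, 1898 (160 left).
Mar has 31 days: +31 → Apr 1, 1898 (129 left).
Apr has 30 days: +30 → May 1, 1898 (99 left).
May has 31 days: +31 → Jun 1, 1898 (68 left).
Jun has 30 days: +30 → Jul 1, 1898 (38 left).
Jul has 31 days: +31 → Aug 1, 1898 (7 left).
+7 → Aug 8, 1898.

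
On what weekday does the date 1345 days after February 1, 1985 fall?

Saturday

First find the weekday of Feb 1, 1985. Doomsday rule: the anchor day for the 1900s is Wednesday. For year 85: 85÷12 = 7 r 1, and 1÷4 = 0, so 7+1+0 = 8.
Wednesday + 8 ≡ Thursday — that's 1985's doomsday.
In February the doomsday date is Feb 28 (1985 is not a leap year).
Feb 1 is 27 days before Feb 28; 27 mod 7 = 6, so Thursday − 6 = Friday.
1345 mod 7 = 1, so 1345 days after a Friday is Friday + 1 = Saturday.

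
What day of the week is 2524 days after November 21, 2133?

Wednesday

Nov 21, 2133 is a Saturday.
2524 mod 7 = 4, so 2524 days after a Saturday is Saturday + 4 = Wednesday.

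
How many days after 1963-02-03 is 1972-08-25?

3491

Feb 3, 1963 → Feb 3, 1964: 365 days.
Feb 3, 1964 → Feb 3, 1965: 366 days (Feb 29, 1964 is in that span).
Feb 3, 1965 → Feb 3, 1966: 365 days.
Feb 3, 1966 → Feb 3, 1967: 365 days.
Feb 3, 1967 → Feb 3, 1968: 365 days.
Feb 3, 1968 → Feb 3, 1969: 366 days (Feb 29, 1968 is in that span).
Feb 3, 1969 → Feb 3, 1970: 365 days.
Feb 3, 1970 → Feb 3, 1971: 365 days.
Feb 3, 1971 → Feb 3, 1972: 365 days.
Feb 3, 1972 → Mar 3, 1972: 29 days (February has 29).
Mar 3, 1972 → Apr 3, 1972: 31 days (March has 31).
Apr 3, 1972 → May 3, 1972: 30 days (April has 30).
May 3, 1972 → Jun 3, 1972: 31 days (May has 31).
Jun 3, 1972 → Jul 3, 1972: 30 days (June has 30).
Jul 3, 1972 → Aug 3, 1972: 31 days (July has 31).
Aug 3, 1972 → Aug 25, 1972: 22 days.
Total: 3491 days.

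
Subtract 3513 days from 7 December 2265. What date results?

April 25, 2256

−365 (one year) → Dec 7, 2264 (3148 left).
−366 (one year; includes Feb 29, 2264) → Dec 7, 2263 (2782 left).
−365 (one year) → Dec 7, 2262 (2417 left).
−365 (one year) → Dec 7, 2261 (2052 left).
−365 (one year) → Dec 7, 2260 (1687 left).
−366 (one year; includes Feb 29, 2260) → Dec 7, 2259 (1321 left).
−365 (one year) → Dec 7, 2258 (956 left).
−365 (one year) → Dec 7, 2257 (591 left).
−365 (one year) → Dec 7, 2256 (226 left).
−7 → Nov 30, 2256 (end of Nov, 30 days; 219 left).
−30 → Oct 31, 2256 (end of Oct, 31 days; 189 left).
−31 → Sep 30, 2256 (end of Sep, 30 days; 158 left).
−30 → Aug 31, 2256 (end of Aug, 31 days; 128 left).
−31 → Jul 31, 2256 (end of Jul, 31 days; 97 left).
−31 → Jun 30, 2256 (end of Jun, 30 days; 66 left).
−30 → May 31, 2256 (end of May, 31 days; 36 left).
−31 → Apr 30, 2256 (end of Apr, 30 days; 5 left).
−5 → Apr 25, 2256.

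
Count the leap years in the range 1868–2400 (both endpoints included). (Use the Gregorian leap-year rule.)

Multiples of 4 in [1868,2400]: 134.
Of those, multiples of 100: 6 (not leap unless ÷400).
Multiples of 400: 2.
Leap years = 134 − 6 + 2 = 130.

130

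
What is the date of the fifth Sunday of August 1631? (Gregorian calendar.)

August 1, 1631 is a Friday.
The first Sunday is therefore August 3 (2 days later).
The fifth Sunday is 3 + 4×7 = August 31.

August 31, 1631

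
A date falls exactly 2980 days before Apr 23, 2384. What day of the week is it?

Apr 23, 2384 is a Monday.
2980 mod 7 = 5, so 2980 days before a Monday is Monday − 5 = Wednesday.

Wednesday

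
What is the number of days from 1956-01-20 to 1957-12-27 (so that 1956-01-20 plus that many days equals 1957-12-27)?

707

Jan 20, 1956 → Jan 20, 1957: 366 days (Feb 29, 1956 is in that span).
Jan 20, 1957 → Feb 20, 1957: 31 days (January has 31).
Feb 20, 1957 → Mar 20, 1957: 28 days (February has 28).
Mar 20, 1957 → Apr 20, 1957: 31 days (March has 31).
Apr 20, 1957 → May 20, 1957: 30 days (April has 30).
May 20, 1957 → Jun 20, 1957: 31 days (May has 31).
Jun 20, 1957 → Jul 20, 1957: 30 days (June has 30).
Jul 20, 1957 → Aug 20, 1957: 31 days (July has 31).
Aug 20, 1957 → Sep 20, 1957: 31 days (August has 31).
Sep 20, 1957 → Oct 20, 1957: 30 days (September has 30).
Oct 20, 1957 → Nov 20, 1957: 31 days (October has 31).
Nov 20, 1957 → Dec 20, 1957: 30 days (November has 30).
Dec 20, 1957 → Dec 27, 1957: 7 days.
Total: 707 days.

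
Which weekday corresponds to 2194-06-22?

Sunday

Doomsday rule: the anchor day for the 2100s is Sunday. For year 94: 94÷12 = 7 r 10, and 10÷4 = 2, so 7+10+2 = 19.
Sunday + 19 ≡ Friday — that's 2194's doomsday.
In June the doomsday date is Jun 6.
Jun 22 is 16 days after Jun 6; 16 mod 7 = 2, so Friday + 2 = Sunday.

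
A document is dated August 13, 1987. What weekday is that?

Doomsday rule: the anchor day for the 1900s is Wednesday. For year 87: 87÷12 = 7 r 3, and 3÷4 = 0, so 7+3+0 = 10.
Wednesday + 10 ≡ Saturday — that's 1987's doomsday.
In August the doomsday date is Aug 8.
Aug 13 is 5 days after Aug 8; 5 mod 7 = 5, so Saturday + 5 = Thursday.

Thursday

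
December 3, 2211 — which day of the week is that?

Tuesday

Doomsday rule: the anchor day for the 2200s is Friday. For year 11: 11÷12 = 0 r 11, and 11÷4 = 2, so 0+11+2 = 13.
Friday + 13 ≡ Thursday — that's 2211's doomsday.
In December the doomsday date is Dec 12.
Dec 3 is 9 days before Dec 12; 9 mod 7 = 2, so Thursday − 2 = Tuesday.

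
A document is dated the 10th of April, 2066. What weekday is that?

Saturday

Doomsday rule: the anchor day for the 2000s is Tuesday. For year 66: 66÷12 = 5 r 6, and 6÷4 = 1, so 5+6+1 = 12.
Tuesday + 12 ≡ Sunday — that's 2066's doomsday.
In April the doomsday date is Apr 4.
Apr 10 is 6 days after Apr 4; 6 mod 7 = 6, so Sunday + 6 = Saturday.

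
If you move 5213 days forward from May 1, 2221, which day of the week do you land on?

Sunday

First find the weekday of May 1, 2221. Doomsday rule: the anchor day for the 2200s is Friday. For year 21: 21÷12 = 1 r 9, and 9÷4 = 2, so 1+9+2 = 12.
Friday + 12 ≡ Wednesday — that's 2221's doomsday.
In May the doomsday date is May 9.
May 1 is 8 days before May 9; 8 mod 7 = 1, so Wednesday − 1 = Tuesday.
5213 mod 7 = 5, so 5213 days after a Tuesday is Tuesday + 5 = Sunday.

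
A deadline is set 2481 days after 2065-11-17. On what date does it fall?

+365 (one year) → Nov 17, 2066 (2116 left).
+365 (one year) → Nov 17, 2067 (1751 left).
+366 (one year; includes Feb 29, 2068) → Nov 17, 2068 (1385 left).
+365 (one year) → Nov 17, 2069 (1020 left).
+365 (one year) → Nov 17, 2070 (655 left).
+365 (one year) → Nov 17, 2071 (290 left).
Nov has 30 days: +14 → Dec 1, 2071 (276 left).
Dec has 31 days: +31 → Jan 1, 2072 (245 left).
Jan has 31 days: +31 → Feb 1, 2072 (214 left).
Feb has 29 days: +29 → Mar 1, 2072 (185 left).
Mar has 31 days: +31 → Apr 1, 2072 (154 left).
Apr has 30 days: +30 → May 1, 2072 (124 left).
May has 31 days: +31 → Jun 1, 2072 (93 left).
Jun has 30 days: +30 → Jul 1, 2072 (63 left).
Jul has 31 days: +31 → Aug 1, 2072 (32 left).
Aug has 31 days: +31 → Sep 1, 2072 (1 left).
+1 → Sep 2, 2072.

September 2, 2072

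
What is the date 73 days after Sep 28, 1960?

Sep has 30 days: +3 → Oct 1, 1960 (70 left).
Oct has 31 days: +31 → Nov 1, 1960 (39 left).
Nov has 30 days: +30 → Dec 1, 1960 (9 left).
+9 → Dec 10, 1960.

December 10, 1960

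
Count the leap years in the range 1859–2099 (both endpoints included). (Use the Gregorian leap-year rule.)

Multiples of 4 in [1859,2099]: 60.
Of those, multiples of 100: 2 (not leap unless ÷400).
Multiples of 400: 1.
Leap years = 60 − 2 + 1 = 59.

59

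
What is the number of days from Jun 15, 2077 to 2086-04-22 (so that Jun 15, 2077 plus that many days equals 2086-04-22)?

3233

Jun 15, 2077 → Jun 15, 2078: 365 days.
Jun 15, 2078 → Jun 15, 2079: 365 days.
Jun 15, 2079 → Jun 15, 2080: 366 days (Feb 29, 2080 is in that span).
Jun 15, 2080 → Jun 15, 2081: 365 days.
Jun 15, 2081 → Jun 15, 2082: 365 days.
Jun 15, 2082 → Jun 15, 2083: 365 days.
Jun 15, 2083 → Jun 15, 2084: 366 days (Feb 29, 2084 is in that span).
Jun 15, 2084 → Jun 15, 2085: 365 days.
Jun 15, 2085 → Jul 15, 2085: 30 days (June has 30).
Jul 15, 2085 → Aug 15, 2085: 31 days (July has 31).
Aug 15, 2085 → Sep 15, 2085: 31 days (August has 31).
Sep 15, 2085 → Oct 15, 2085: 30 days (September has 30).
Oct 15, 2085 → Nov 15, 2085: 31 days (October has 31).
Nov 15, 2085 → Dec 15, 2085: 30 days (November has 30).
Dec 15, 2085 → Jan 15, 2086: 31 days (December has 31).
Jan 15, 2086 → Feb 15, 2086: 31 days (January has 31).
Feb 15, 2086 → Mar 15, 2086: 28 days (February has 28).
Mar 15, 2086 → Apr 15, 2086: 31 days (March has 31).
Apr 15, 2086 → Apr 22, 2086: 7 days.
Total: 3233 days.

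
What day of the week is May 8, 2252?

Doomsday rule: the anchor day for the 2200s is Friday. For year 52: 52÷12 = 4 r 4, and 4÷4 = 1, so 4+4+1 = 9.
Friday + 9 ≡ Sunday — that's 2252's doomsday.
In May the doomsday date is May 9.
May 8 is 1 day before May 9; 1 mod 7 = 1, so Sunday − 1 = Saturday.

Saturday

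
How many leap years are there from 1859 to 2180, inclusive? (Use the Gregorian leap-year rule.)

Multiples of 4 in [1859,2180]: 81.
Of those, multiples of 100: 3 (not leap unless ÷400).
Multiples of 400: 1.
Leap years = 81 − 3 + 1 = 79.

79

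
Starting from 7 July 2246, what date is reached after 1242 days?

November 30, 2249

+365 (one year) → Jul 7, 2247 (877 left).
+366 (one year; includes Feb 29, 2248) → Jul 7, 2248 (511 left).
+365 (one year) → Jul 7, 2249 (146 left).
Jul has 31 days: +25 → Aug 1, 2249 (121 left).
Aug has 31 days: +31 → Sep 1, 2249 (90 left).
Sep has 30 days: +30 → Oct 1, 2249 (60 left).
Oct has 31 days: +31 → Nov 1, 2249 (29 left).
+29 → Nov 30, 2249.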